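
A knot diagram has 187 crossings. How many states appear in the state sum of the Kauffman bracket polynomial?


Each crossing contributes 2 choices (A-smoothing or B-smoothing).
Total states = 2^187 = 196159429230833773869868419475239575503198607639501078528

196159429230833773869868419475239575503198607639501078528


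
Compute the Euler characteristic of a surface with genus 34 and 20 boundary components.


chi = 2 - 2g - b
= 2 - 2*34 - 20
= 2 - 68 - 20 = -86

-86


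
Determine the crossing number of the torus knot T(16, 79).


For a torus knot T(p, q) with gcd(p,q)=1,
the crossing number is min(p*(q-1), q*(p-1)).
p*(q-1) = 16*78 = 1248
q*(p-1) = 79*15 = 1185
min(1248, 1185) = 1185

1185


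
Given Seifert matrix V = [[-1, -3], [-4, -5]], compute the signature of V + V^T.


Step 1: V + V^T = [[-2, -7], [-7, -10]]
Step 2: trace = -12, det = -29
Step 3: Discriminant = (-12)^2 - 4*(-29) = 260
Step 4: Eigenvalues: 2.06226, -14.0623
Step 5: Signature = (# positive eigenvalues) - (# negative eigenvalues) = 0

0


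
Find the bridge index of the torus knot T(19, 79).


The bridge number of T(p,q) is min(p,q).
min(19, 79) = 19

19


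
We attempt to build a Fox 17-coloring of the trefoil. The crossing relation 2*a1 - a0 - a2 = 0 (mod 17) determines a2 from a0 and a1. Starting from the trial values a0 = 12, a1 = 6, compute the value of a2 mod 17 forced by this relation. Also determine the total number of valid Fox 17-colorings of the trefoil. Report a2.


Step 1: Apply the given crossing relation 2*a1 - a0 - a2 = 0 (mod 17).
  a2 = 2*a1 - a0 mod 17
  a2 = 2*6 - 12 mod 17
  a2 = 12 - 12 mod 17
  a2 = 0 mod 17 = 0
Step 2: The trefoil has determinant 3.
  Number of Fox p-colorings (p prime) is p^2 if p = 3, else p.
  Since 17 does not divide 3, only trivial (constant) colorings exist.
  (So the trial a0 = 12, a1 = 6 with a0 != a1 does NOT extend to a valid coloring of the whole trefoil: the other two crossing relations require 3*(a1 - a0) = 0 (mod 17), which fails.)
  Total colorings = 17
Step 3: a2 = 0, total Fox 17-colorings = 17

0


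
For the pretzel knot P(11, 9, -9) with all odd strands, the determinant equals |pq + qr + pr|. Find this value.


Step 1: Compute pq + qr + pr.
pq = 11*9 = 99
qr = 9*(-9) = -81
pr = 11*(-9) = -99
pq + qr + pr = 99 + (-81) + (-99) = -81
Step 2: Take absolute value.
det(P(11,9,-9)) = |-81| = 81

81


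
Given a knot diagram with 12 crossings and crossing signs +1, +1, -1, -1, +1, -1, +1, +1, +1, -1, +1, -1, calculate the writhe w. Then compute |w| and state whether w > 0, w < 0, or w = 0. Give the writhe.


Step 1: Count positive crossings (+1).
Positive crossings: 7
Step 2: Count negative crossings (-1).
Negative crossings: 5
Step 3: Writhe = (positive) - (negative)
w = 7 - 5 = 2
Step 4: |w| = 2, and w is positive

2


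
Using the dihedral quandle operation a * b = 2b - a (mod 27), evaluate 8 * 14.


8 * 14 = 2*14 - 8 mod 27
= 28 - 8 mod 27
= 20 mod 27 = 20

20


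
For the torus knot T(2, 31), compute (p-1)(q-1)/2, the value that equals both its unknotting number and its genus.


For a torus knot T(p,q), both the unknotting number and genus equal (p-1)(q-1)/2.
= (2-1)(31-1)/2
= 1*30/2
= 30/2 = 15

15


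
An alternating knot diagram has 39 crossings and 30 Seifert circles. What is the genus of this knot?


For alternating knots, g = (c - s + 1)/2.
= (39 - 30 + 1)/2
= 10/2 = 5

5


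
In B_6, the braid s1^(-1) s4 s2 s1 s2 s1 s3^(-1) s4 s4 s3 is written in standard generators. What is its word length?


The word length counts the number of generators (including inverses).
Listing each generator: s1^(-1), s4, s2, s1, s2, s1, s3^(-1), s4, s4, s3
There are 10 generators in this braid word.

10


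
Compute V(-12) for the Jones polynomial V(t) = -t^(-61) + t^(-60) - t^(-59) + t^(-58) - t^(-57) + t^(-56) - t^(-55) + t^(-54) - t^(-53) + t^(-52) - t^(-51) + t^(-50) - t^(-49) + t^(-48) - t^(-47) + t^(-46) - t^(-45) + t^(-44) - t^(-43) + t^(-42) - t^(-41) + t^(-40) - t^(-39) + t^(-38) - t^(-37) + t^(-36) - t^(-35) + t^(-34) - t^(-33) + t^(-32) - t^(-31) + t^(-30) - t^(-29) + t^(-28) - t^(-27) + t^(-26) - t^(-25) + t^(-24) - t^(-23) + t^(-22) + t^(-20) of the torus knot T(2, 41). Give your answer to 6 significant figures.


Substituting t = -12 into V(t) = -t^(-61) + t^(-60) - t^(-59) + t^(-58) - t^(-57) + t^(-56) - t^(-55) + t^(-54) - t^(-53) + t^(-52) - t^(-51) + t^(-50) - t^(-49) + t^(-48) - t^(-47) + t^(-46) - t^(-45) + t^(-44) - t^(-43) + t^(-42) - t^(-41) + t^(-40) - t^(-39) + t^(-38) - t^(-37) + t^(-36) - t^(-35) + t^(-34) - t^(-33) + t^(-32) - t^(-31) + t^(-30) - t^(-29) + t^(-28) - t^(-27) + t^(-26) - t^(-25) + t^(-24) - t^(-23) + t^(-22) + t^(-20):
  (-)t^(-61) = 1.47892e-66
  (+)t^(-60) = 1.7747e-65
  (-)t^(-59) = 2.12964e-64
  (+)t^(-58) = 2.55557e-63
  (-)t^(-57) = 3.06668e-62
  (+)t^(-56) = 3.68002e-61
  (-)t^(-55) = 4.41602e-60
  (+)t^(-54) = 5.29923e-59
  (-)t^(-53) = 6.35908e-58
  (+)t^(-52) = 7.63089e-57
  (-)t^(-51) = 9.15707e-56
  (+)t^(-50) = 1.09885e-54
  (-)t^(-49) = 1.31862e-53
  (+)t^(-48) = 1.58234e-52
  (-)t^(-47) = 1.89881e-51
  (+)t^(-46) = 2.27857e-50
  (-)t^(-45) = 2.73429e-49
  (+)t^(-44) = 3.28114e-48
  (-)t^(-43) = 3.93737e-47
  (+)t^(-42) = 4.72485e-46
  (-)t^(-41) = 5.66982e-45
  (+)t^(-40) = 6.80378e-44
  (-)t^(-39) = 8.16453e-43
  (+)t^(-38) = 9.79744e-42
  (-)t^(-37) = 1.17569e-40
  (+)t^(-36) = 1.41083e-39
  (-)t^(-35) = 1.693e-38
  (+)t^(-34) = 2.0316e-37
  (-)t^(-33) = 2.43792e-36
  (+)t^(-32) = 2.9255e-35
  (-)t^(-31) = 3.5106e-34
  (+)t^(-30) = 4.21272e-33
  (-)t^(-29) = 5.05526e-32
  (+)t^(-28) = 6.06632e-31
  (-)t^(-27) = 7.27958e-30
  (+)t^(-26) = 8.7355e-29
  (-)t^(-25) = 1.04826e-27
  (+)t^(-24) = 1.25791e-26
  (-)t^(-23) = 1.50949e-25
  (+)t^(-22) = 1.81139e-24
  (+)t^(-20) = 2.60841e-22
Sum = (1.47892e-66) + (1.7747e-65) + (2.12964e-64) + (2.55557e-63) + (3.06668e-62) + (3.68002e-61) + (4.41602e-60) + (5.29923e-59) + (6.35908e-58) + (7.63089e-57) + (9.15707e-56) + (1.09885e-54) + (1.31862e-53) + (1.58234e-52) + (1.89881e-51) + (2.27857e-50) + (2.73429e-49) + (3.28114e-48) + (3.93737e-47) + (4.72485e-46) + (5.66982e-45) + (6.80378e-44) + (8.16453e-43) + (9.79744e-42) + (1.17569e-40) + (1.41083e-39) + (1.693e-38) + (2.0316e-37) + (2.43792e-36) + (2.9255e-35) + (3.5106e-34) + (4.21272e-33) + (5.05526e-32) + (6.06632e-31) + (7.27958e-30) + (8.7355e-29) + (1.04826e-27) + (1.25791e-26) + (1.50949e-25) + (1.81139e-24) + (2.60841e-22)
= 2.628165977e-22
Rounded to 6 significant figures: 2.62817e-22

2.62817e-22


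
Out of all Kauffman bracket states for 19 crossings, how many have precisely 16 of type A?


We choose which 16 of 19 crossings get A-smoothings.
C(19, 16) = 19! / (16! * 3!)
= 969

969


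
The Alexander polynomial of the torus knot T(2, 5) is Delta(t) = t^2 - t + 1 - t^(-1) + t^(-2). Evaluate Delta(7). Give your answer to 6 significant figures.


Substituting t = 7 into Delta(t) = t^2 - t + 1 - t^(-1) + t^(-2):
Term values: (49) + (-7) + (1) + (-0.142857) + (0.0204082)
Sum = 42.87755102
Rounded to 6 significant figures: 42.8776

42.8776


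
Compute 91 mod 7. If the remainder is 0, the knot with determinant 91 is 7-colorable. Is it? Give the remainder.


Step 1: A knot is p-colorable if and only if p divides its determinant.
Step 2: Compute 91 mod 7.
91 = 13 * 7 + 0
Step 3: 91 mod 7 = 0
Step 4: The knot is 7-colorable: yes

0


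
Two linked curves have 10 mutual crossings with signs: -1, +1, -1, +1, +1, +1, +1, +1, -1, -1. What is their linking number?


Step 1: Count positive crossings: 6
Step 2: Count negative crossings: 4
Step 3: Sum of signs = 6 - 4 = 2
Step 4: Linking number = sum/2 = 2/2 = 1

1


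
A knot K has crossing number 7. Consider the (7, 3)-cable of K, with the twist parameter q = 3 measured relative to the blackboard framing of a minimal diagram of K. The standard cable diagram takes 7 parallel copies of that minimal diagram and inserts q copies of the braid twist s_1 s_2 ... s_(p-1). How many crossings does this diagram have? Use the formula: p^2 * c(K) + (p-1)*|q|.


Step 1: Each of the c(K) crossings of the companion diagram becomes p*p = p^2 crossings among the p parallel strands, and each of the |q| twists s_1 s_2 ... s_(p-1) adds (p-1) crossings.
  Crossings = p^2 * c(K) + (p-1)*|q|
Step 2: = 7^2 * 7 + (7-1)*3
Step 3: = 49*7 + 6*3
Step 4: = 343 + 18 = 361

361


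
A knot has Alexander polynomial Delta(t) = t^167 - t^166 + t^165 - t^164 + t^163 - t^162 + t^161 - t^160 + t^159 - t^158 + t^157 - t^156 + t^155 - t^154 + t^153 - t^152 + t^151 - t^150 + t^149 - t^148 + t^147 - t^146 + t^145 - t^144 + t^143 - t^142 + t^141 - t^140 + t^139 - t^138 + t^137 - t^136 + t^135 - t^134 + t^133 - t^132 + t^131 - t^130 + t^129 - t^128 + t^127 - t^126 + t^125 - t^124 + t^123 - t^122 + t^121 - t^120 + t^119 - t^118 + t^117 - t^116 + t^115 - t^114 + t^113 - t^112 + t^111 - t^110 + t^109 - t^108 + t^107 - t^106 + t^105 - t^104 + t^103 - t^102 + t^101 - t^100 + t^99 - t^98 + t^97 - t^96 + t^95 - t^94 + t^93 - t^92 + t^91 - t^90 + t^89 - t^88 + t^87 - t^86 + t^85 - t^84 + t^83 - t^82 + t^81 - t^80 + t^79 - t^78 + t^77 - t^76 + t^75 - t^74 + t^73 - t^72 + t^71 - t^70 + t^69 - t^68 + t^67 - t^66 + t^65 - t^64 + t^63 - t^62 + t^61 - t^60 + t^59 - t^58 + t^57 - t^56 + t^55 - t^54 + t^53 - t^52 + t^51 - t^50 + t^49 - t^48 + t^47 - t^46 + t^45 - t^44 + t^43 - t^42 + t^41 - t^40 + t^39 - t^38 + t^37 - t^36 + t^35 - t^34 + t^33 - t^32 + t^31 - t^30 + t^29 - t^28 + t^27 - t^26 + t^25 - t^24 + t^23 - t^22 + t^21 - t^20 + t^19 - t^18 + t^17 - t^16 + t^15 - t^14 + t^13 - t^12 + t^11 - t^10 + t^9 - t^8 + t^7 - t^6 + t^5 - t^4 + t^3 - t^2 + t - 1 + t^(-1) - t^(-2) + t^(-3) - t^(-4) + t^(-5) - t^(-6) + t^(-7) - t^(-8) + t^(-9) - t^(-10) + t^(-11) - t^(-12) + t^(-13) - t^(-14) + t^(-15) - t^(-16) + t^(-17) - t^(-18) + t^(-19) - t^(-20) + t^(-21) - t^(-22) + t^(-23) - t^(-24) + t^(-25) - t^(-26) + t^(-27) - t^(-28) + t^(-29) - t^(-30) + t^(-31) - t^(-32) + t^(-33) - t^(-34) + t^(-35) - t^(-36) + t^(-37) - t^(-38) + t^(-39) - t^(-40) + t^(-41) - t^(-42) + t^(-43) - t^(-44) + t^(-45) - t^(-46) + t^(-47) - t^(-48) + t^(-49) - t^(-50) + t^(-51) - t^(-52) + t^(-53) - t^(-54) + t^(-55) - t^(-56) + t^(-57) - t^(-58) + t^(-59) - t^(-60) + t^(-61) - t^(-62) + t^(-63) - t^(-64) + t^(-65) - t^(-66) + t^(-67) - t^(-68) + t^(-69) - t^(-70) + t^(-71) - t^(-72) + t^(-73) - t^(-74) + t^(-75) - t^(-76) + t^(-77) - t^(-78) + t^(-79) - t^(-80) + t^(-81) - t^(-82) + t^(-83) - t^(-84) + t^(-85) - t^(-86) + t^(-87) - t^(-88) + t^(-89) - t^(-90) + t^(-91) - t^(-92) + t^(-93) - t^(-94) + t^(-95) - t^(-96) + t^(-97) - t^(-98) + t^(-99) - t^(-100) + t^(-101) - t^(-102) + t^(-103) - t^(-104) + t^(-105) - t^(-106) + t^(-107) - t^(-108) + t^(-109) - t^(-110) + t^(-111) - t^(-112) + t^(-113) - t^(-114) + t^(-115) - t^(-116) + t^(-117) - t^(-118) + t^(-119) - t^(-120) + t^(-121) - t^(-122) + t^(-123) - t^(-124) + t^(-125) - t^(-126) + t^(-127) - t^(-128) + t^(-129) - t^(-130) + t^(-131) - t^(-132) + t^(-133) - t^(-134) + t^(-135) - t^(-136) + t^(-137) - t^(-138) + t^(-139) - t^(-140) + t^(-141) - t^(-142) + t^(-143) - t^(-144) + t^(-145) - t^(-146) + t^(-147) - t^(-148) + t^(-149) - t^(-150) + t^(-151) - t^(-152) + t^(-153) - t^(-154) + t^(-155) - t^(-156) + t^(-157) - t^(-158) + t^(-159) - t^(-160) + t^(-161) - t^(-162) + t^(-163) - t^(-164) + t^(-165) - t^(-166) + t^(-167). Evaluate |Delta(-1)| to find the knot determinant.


Step 1: The polynomial has 335 terms with alternating signs, exponents from 167 down to -167.
Step 2: Substitute t = -1. The i-th term has coefficient (-1)^i and exponent (m-i),
  so its value is (-1)^i * (-1)^(m-i) = (-1)^m = -1 for every i.
Step 3: All 335 terms equal -1, so Delta(-1) = 335 * (-1) = -335
Step 4: |Delta(-1)| = 335

335


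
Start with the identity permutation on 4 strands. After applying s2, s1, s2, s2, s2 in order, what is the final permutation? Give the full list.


Starting with identity [1, 2, 3, 4].
Apply generators in sequence:
  After s2: [1, 3, 2, 4]
  After s1: [3, 1, 2, 4]
  After s2: [3, 2, 1, 4]
  After s2: [3, 1, 2, 4]
  After s2: [3, 2, 1, 4]
Final permutation: [3, 2, 1, 4]

[3, 2, 1, 4]


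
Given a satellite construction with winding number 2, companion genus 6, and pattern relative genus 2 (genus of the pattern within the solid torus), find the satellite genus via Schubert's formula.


Schubert: g(satellite) = g_rel(pattern) + |winding| * g(companion),
where g_rel(pattern) is the genus of the pattern relative to the solid torus.
= 2 + 2 * 6
= 2 + 12 = 14

14


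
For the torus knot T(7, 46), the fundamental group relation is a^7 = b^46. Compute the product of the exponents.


The relation is a^7 = b^46.
Product of exponents = 7 * 46
= 322

322


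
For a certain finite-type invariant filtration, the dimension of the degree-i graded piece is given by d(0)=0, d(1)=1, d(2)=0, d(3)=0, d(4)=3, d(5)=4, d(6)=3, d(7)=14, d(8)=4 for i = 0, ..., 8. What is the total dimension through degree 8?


Total dimension = d(0) + d(1) + ... + d(8)
= 0 + 1 + 0 + 0 + 3 + 4 + 3 + 14 + 4
= 29

29


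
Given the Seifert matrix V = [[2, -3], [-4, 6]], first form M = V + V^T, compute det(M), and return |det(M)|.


Step 1: Form V + V^T where V = [[2, -3], [-4, 6]]
  V^T = [[2, -4], [-3, 6]]
  V + V^T = [[4, -7], [-7, 12]]
Step 2: det(V + V^T) = 4*12 - (-7)*(-7)
  = 48 - 49 = -1
Step 3: Knot determinant = |det(V + V^T)| = |-1| = 1

1


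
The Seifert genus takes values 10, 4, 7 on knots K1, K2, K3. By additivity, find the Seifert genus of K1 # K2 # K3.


The Seifert genus is additive under connected sum.
Seifert genus(K1 # K2 # K3) = (10) + (4) + (7)
= 21

21


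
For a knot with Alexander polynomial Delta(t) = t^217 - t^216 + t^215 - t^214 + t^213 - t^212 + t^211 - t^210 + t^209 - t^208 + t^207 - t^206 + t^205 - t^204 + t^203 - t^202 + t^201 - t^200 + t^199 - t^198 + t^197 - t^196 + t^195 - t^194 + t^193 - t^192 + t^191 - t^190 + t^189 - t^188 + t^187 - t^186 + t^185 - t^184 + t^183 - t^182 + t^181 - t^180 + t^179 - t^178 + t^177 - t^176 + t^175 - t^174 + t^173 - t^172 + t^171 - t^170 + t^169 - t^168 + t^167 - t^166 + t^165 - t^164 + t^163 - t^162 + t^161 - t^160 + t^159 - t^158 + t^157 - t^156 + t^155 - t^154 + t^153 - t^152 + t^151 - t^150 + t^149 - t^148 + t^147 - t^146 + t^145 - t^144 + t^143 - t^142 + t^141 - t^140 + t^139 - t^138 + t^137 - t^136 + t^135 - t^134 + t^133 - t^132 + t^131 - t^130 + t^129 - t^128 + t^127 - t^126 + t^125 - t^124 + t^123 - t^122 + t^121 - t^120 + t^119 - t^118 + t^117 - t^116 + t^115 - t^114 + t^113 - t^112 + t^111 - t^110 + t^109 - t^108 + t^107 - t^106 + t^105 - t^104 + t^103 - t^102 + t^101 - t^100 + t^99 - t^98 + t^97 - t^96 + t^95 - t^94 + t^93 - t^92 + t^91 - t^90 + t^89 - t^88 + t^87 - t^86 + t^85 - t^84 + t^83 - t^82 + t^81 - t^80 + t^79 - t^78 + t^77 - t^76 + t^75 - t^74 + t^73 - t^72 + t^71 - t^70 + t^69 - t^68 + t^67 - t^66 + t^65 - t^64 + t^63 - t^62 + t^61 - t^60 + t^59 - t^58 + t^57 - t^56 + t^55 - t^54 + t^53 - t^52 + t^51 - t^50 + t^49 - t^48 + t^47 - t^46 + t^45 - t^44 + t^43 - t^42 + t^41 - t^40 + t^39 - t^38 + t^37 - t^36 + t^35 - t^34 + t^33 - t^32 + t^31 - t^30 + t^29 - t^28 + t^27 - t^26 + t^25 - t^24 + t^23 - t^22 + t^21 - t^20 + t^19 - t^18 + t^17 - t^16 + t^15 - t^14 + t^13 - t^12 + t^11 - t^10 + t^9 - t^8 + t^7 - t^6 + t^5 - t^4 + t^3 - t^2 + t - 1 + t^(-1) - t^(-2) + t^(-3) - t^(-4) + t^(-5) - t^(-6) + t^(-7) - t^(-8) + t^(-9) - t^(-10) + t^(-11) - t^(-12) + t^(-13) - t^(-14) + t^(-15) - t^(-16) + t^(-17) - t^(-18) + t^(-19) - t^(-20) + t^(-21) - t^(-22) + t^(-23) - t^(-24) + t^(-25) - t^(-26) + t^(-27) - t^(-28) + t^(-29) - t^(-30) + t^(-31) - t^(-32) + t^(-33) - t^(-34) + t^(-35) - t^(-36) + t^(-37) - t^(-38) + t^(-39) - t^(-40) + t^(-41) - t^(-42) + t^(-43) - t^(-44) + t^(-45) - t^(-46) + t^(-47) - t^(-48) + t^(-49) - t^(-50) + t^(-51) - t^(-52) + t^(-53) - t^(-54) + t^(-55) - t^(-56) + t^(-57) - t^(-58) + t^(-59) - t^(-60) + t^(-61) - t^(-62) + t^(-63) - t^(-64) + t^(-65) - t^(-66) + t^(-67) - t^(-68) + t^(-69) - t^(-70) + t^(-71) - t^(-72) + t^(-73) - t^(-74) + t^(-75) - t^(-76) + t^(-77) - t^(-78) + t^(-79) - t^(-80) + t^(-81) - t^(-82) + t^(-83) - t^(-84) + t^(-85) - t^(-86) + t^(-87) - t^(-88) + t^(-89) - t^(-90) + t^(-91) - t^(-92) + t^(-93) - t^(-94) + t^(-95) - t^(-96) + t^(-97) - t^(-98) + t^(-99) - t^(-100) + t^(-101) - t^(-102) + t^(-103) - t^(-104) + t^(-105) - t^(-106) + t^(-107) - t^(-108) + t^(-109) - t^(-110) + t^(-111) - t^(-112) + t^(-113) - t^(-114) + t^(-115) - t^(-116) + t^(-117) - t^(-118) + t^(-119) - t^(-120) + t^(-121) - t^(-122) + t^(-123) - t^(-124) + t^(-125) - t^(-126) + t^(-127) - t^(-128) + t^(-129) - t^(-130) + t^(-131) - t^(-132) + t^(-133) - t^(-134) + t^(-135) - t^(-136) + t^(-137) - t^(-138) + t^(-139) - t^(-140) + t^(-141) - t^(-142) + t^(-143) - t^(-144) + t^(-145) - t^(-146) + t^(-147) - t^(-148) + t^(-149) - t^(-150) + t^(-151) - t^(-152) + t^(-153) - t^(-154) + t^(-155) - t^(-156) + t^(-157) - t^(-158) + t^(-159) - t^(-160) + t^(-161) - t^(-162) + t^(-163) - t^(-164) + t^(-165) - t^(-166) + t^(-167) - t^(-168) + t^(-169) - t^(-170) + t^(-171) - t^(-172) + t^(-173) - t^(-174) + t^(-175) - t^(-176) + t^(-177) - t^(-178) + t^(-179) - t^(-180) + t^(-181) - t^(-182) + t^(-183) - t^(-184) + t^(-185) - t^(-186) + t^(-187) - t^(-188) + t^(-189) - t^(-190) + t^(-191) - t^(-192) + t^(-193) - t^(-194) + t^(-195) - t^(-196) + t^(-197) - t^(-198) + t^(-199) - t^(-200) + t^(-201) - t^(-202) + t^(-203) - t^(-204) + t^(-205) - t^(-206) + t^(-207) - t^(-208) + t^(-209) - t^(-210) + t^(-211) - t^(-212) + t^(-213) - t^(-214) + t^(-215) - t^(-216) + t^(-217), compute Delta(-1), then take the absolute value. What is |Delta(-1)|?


Step 1: The polynomial has 435 terms with alternating signs, exponents from 217 down to -217.
Step 2: Substitute t = -1. The i-th term has coefficient (-1)^i and exponent (m-i),
  so its value is (-1)^i * (-1)^(m-i) = (-1)^m = -1 for every i.
Step 3: All 435 terms equal -1, so Delta(-1) = 435 * (-1) = -435
Step 4: |Delta(-1)| = 435

435


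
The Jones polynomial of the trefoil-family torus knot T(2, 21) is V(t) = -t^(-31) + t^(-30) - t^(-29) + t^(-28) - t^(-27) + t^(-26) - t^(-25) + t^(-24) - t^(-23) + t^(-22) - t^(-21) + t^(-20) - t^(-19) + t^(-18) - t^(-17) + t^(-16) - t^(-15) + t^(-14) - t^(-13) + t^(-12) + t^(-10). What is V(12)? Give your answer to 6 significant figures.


Substituting t = 12 into V(t) = -t^(-31) + t^(-30) - t^(-29) + t^(-28) - t^(-27) + t^(-26) - t^(-25) + t^(-24) - t^(-23) + t^(-22) - t^(-21) + t^(-20) - t^(-19) + t^(-18) - t^(-17) + t^(-16) - t^(-15) + t^(-14) - t^(-13) + t^(-12) + t^(-10):
  (-)t^(-31) = -3.5106e-34
  (+)t^(-30) = 4.21272e-33
  (-)t^(-29) = -5.05526e-32
  (+)t^(-28) = 6.06632e-31
  (-)t^(-27) = -7.27958e-30
  (+)t^(-26) = 8.7355e-29
  (-)t^(-25) = -1.04826e-27
  (+)t^(-24) = 1.25791e-26
  (-)t^(-23) = -1.50949e-25
  (+)t^(-22) = 1.81139e-24
  (-)t^(-21) = -2.17367e-23
  (+)t^(-20) = 2.60841e-22
  (-)t^(-19) = -3.13009e-21
  (+)t^(-18) = 3.7561e-20
  (-)t^(-17) = -4.50732e-19
  (+)t^(-16) = 5.40879e-18
  (-)t^(-15) = -6.49055e-17
  (+)t^(-14) = 7.78866e-16
  (-)t^(-13) = -9.34639e-15
  (+)t^(-12) = 1.12157e-13
  (+)t^(-10) = 1.61506e-11
Sum = (-3.5106e-34) + (4.21272e-33) + (-5.05526e-32) + (6.06632e-31) + (-7.27958e-30) + (8.7355e-29) + (-1.04826e-27) + (1.25791e-26) + (-1.50949e-25) + (1.81139e-24) + (-2.17367e-23) + (2.60841e-22) + (-3.13009e-21) + (3.7561e-20) + (-4.50732e-19) + (5.40879e-18) + (-6.49055e-17) + (7.78866e-16) + (-9.34639e-15) + (1.12157e-13) + (1.61506e-11)
= 1.625408751e-11
Rounded to 6 significant figures: 1.62541e-11

1.62541e-11


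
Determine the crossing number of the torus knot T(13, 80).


For a torus knot T(p, q) with gcd(p,q)=1,
the crossing number is min(p*(q-1), q*(p-1)).
p*(q-1) = 13*79 = 1027
q*(p-1) = 80*12 = 960
min(1027, 960) = 960

960


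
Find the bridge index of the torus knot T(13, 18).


The bridge number of T(p,q) is min(p,q).
min(13, 18) = 13

13


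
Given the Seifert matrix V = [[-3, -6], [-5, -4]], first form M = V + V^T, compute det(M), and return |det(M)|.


Step 1: Form V + V^T where V = [[-3, -6], [-5, -4]]
  V^T = [[-3, -5], [-6, -4]]
  V + V^T = [[-6, -11], [-11, -8]]
Step 2: det(V + V^T) = (-6)*(-8) - (-11)*(-11)
  = 48 - 121 = -73
Step 3: Knot determinant = |det(V + V^T)| = |-73| = 73

73


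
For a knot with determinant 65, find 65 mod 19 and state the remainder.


Step 1: A knot is p-colorable if and only if p divides its determinant.
Step 2: Compute 65 mod 19.
65 = 3 * 19 + 8
Step 3: 65 mod 19 = 8
Step 4: The knot is 19-colorable: no

8


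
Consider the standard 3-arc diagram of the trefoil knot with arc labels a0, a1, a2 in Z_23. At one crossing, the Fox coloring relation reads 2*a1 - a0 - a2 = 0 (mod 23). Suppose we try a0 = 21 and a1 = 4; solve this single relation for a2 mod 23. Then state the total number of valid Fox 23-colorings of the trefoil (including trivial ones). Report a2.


Step 1: Apply the given crossing relation 2*a1 - a0 - a2 = 0 (mod 23).
  a2 = 2*a1 - a0 mod 23
  a2 = 2*4 - 21 mod 23
  a2 = 8 - 21 mod 23
  a2 = -13 mod 23 = 10
Step 2: The trefoil has determinant 3.
  Number of Fox p-colorings (p prime) is p^2 if p = 3, else p.
  Since 23 does not divide 3, only trivial (constant) colorings exist.
  (So the trial a0 = 21, a1 = 4 with a0 != a1 does NOT extend to a valid coloring of the whole trefoil: the other two crossing relations require 3*(a1 - a0) = 0 (mod 23), which fails.)
  Total colorings = 23
Step 3: a2 = 10, total Fox 23-colorings = 23

10


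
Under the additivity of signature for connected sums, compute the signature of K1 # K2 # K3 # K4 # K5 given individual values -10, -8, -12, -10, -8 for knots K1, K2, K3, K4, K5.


The signature is additive under connected sum.
signature(K1 # K2 # K3 # K4 # K5) = (-10) + (-8) + (-12) + (-10) + (-8)
= -48

-48


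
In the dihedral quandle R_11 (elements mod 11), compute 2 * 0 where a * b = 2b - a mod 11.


2 * 0 = 2*0 - 2 mod 11
= 0 - 2 mod 11
= -2 mod 11 = 9

9


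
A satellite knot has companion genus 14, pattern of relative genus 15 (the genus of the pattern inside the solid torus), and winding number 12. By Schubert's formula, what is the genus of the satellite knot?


Schubert: g(satellite) = g_rel(pattern) + |winding| * g(companion),
where g_rel(pattern) is the genus of the pattern relative to the solid torus.
= 15 + 12 * 14
= 15 + 168 = 183

183


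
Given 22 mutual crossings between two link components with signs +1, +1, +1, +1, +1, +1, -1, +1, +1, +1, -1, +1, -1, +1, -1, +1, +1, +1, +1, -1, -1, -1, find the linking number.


Step 1: Count positive crossings: 15
Step 2: Count negative crossings: 7
Step 3: Sum of signs = 15 - 7 = 8
Step 4: Linking number = sum/2 = 8/2 = 4

4


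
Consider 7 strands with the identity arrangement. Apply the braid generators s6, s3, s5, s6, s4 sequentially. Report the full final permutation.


Starting with identity [1, 2, 3, 4, 5, 6, 7].
Apply generators in sequence:
  After s6: [1, 2, 3, 4, 5, 7, 6]
  After s3: [1, 2, 4, 3, 5, 7, 6]
  After s5: [1, 2, 4, 3, 7, 5, 6]
  After s6: [1, 2, 4, 3, 7, 6, 5]
  After s4: [1, 2, 4, 7, 3, 6, 5]
Final permutation: [1, 2, 4, 7, 3, 6, 5]

[1, 2, 4, 7, 3, 6, 5]


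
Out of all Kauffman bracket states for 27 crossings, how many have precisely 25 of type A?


We choose which 25 of 27 crossings get A-smoothings.
C(27, 25) = 27! / (25! * 2!)
= 351

351


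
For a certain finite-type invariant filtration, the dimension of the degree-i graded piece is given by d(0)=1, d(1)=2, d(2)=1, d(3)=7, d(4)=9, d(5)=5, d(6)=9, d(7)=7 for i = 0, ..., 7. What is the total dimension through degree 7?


Total dimension = d(0) + d(1) + ... + d(7)
= 1 + 2 + 1 + 7 + 9 + 5 + 9 + 7
= 41

41


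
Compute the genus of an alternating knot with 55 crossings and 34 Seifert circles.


For alternating knots, g = (c - s + 1)/2.
= (55 - 34 + 1)/2
= 22/2 = 11

11


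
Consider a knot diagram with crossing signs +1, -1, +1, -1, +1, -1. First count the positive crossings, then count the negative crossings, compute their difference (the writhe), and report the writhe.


Step 1: Count positive crossings (+1).
Positive crossings: 3
Step 2: Count negative crossings (-1).
Negative crossings: 3
Step 3: Writhe = (positive) - (negative)
w = 3 - 3 = 0
Step 4: |w| = 0, and w is zero

0


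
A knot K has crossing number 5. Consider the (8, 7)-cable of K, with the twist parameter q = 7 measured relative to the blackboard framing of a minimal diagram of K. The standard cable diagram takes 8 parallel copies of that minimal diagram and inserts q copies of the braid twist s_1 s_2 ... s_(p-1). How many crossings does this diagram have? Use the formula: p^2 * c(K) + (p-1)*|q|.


Step 1: Each of the c(K) crossings of the companion diagram becomes p*p = p^2 crossings among the p parallel strands, and each of the |q| twists s_1 s_2 ... s_(p-1) adds (p-1) crossings.
  Crossings = p^2 * c(K) + (p-1)*|q|
Step 2: = 8^2 * 5 + (8-1)*7
Step 3: = 64*5 + 7*7
Step 4: = 320 + 49 = 369

369


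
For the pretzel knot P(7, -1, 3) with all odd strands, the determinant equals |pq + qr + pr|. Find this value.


Step 1: Compute pq + qr + pr.
pq = 7*(-1) = -7
qr = (-1)*3 = -3
pr = 7*3 = 21
pq + qr + pr = -7 + (-3) + 21 = 11
Step 2: Take absolute value.
det(P(7,-1,3)) = |11| = 11

11


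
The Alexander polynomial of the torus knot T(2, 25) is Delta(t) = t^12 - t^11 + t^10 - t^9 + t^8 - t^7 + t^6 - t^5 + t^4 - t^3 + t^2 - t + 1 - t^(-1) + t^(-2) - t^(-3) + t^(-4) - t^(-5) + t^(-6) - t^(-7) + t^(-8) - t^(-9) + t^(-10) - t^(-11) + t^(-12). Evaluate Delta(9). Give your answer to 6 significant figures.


Substituting t = 9 into Delta(t) = t^12 - t^11 + t^10 - t^9 + t^8 - t^7 + t^6 - t^5 + t^4 - t^3 + t^2 - t + 1 - t^(-1) + t^(-2) - t^(-3) + t^(-4) - t^(-5) + t^(-6) - t^(-7) + t^(-8) - t^(-9) + t^(-10) - t^(-11) + t^(-12):
Term values: (282429536481) + (-31381059609) + (3486784401) + (-387420489) + (43046721) + (-4782969) + (531441) + (-59049) + (6561) + (-729) + (81) + (-9) + (1) + (-0.111111) + (0.0123457) + (-0.00137174) + (0.000152416) + (-1.69351e-05) + (1.88168e-06) + (-2.09075e-07) + (2.32306e-08) + (-2.58117e-09) + (2.86797e-10) + (-3.18664e-11) + (3.54071e-12)
Sum = 2.541865828e+11
Rounded to 6 significant figures: 2.54187e+11

2.54187e+11


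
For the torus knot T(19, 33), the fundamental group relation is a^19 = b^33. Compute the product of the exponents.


The relation is a^19 = b^33.
Product of exponents = 19 * 33
= 627

627


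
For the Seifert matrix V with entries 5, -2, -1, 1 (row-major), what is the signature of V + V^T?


Step 1: V + V^T = [[10, -3], [-3, 2]]
Step 2: trace = 12, det = 11
Step 3: Discriminant = 12^2 - 4*11 = 100
Step 4: Eigenvalues: 11, 1
Step 5: Signature = (# positive eigenvalues) - (# negative eigenvalues) = 2

2


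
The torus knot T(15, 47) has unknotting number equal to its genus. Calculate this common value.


For a torus knot T(p,q), both the unknotting number and genus equal (p-1)(q-1)/2.
= (15-1)(47-1)/2
= 14*46/2
= 644/2 = 322

322


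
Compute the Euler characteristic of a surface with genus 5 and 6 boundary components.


chi = 2 - 2g - b
= 2 - 2*5 - 6
= 2 - 10 - 6 = -14

-14


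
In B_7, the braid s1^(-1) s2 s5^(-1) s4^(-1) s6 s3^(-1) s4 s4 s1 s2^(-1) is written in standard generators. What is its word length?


The word length counts the number of generators (including inverses).
Listing each generator: s1^(-1), s2, s5^(-1), s4^(-1), s6, s3^(-1), s4, s4, s1, s2^(-1)
There are 10 generators in this braid word.

10


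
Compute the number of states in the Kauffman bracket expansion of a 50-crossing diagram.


Each crossing contributes 2 choices (A-smoothing or B-smoothing).
Total states = 2^50 = 1125899906842624

1125899906842624


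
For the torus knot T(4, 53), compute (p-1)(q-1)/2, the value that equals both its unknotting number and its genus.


For a torus knot T(p,q), both the unknotting number and genus equal (p-1)(q-1)/2.
= (4-1)(53-1)/2
= 3*52/2
= 156/2 = 78

78


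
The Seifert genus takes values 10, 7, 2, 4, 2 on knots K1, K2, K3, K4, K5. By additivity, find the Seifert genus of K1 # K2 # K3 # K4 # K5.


The Seifert genus is additive under connected sum.
Seifert genus(K1 # K2 # K3 # K4 # K5) = (10) + (7) + (2) + (4) + (2)
= 25

25


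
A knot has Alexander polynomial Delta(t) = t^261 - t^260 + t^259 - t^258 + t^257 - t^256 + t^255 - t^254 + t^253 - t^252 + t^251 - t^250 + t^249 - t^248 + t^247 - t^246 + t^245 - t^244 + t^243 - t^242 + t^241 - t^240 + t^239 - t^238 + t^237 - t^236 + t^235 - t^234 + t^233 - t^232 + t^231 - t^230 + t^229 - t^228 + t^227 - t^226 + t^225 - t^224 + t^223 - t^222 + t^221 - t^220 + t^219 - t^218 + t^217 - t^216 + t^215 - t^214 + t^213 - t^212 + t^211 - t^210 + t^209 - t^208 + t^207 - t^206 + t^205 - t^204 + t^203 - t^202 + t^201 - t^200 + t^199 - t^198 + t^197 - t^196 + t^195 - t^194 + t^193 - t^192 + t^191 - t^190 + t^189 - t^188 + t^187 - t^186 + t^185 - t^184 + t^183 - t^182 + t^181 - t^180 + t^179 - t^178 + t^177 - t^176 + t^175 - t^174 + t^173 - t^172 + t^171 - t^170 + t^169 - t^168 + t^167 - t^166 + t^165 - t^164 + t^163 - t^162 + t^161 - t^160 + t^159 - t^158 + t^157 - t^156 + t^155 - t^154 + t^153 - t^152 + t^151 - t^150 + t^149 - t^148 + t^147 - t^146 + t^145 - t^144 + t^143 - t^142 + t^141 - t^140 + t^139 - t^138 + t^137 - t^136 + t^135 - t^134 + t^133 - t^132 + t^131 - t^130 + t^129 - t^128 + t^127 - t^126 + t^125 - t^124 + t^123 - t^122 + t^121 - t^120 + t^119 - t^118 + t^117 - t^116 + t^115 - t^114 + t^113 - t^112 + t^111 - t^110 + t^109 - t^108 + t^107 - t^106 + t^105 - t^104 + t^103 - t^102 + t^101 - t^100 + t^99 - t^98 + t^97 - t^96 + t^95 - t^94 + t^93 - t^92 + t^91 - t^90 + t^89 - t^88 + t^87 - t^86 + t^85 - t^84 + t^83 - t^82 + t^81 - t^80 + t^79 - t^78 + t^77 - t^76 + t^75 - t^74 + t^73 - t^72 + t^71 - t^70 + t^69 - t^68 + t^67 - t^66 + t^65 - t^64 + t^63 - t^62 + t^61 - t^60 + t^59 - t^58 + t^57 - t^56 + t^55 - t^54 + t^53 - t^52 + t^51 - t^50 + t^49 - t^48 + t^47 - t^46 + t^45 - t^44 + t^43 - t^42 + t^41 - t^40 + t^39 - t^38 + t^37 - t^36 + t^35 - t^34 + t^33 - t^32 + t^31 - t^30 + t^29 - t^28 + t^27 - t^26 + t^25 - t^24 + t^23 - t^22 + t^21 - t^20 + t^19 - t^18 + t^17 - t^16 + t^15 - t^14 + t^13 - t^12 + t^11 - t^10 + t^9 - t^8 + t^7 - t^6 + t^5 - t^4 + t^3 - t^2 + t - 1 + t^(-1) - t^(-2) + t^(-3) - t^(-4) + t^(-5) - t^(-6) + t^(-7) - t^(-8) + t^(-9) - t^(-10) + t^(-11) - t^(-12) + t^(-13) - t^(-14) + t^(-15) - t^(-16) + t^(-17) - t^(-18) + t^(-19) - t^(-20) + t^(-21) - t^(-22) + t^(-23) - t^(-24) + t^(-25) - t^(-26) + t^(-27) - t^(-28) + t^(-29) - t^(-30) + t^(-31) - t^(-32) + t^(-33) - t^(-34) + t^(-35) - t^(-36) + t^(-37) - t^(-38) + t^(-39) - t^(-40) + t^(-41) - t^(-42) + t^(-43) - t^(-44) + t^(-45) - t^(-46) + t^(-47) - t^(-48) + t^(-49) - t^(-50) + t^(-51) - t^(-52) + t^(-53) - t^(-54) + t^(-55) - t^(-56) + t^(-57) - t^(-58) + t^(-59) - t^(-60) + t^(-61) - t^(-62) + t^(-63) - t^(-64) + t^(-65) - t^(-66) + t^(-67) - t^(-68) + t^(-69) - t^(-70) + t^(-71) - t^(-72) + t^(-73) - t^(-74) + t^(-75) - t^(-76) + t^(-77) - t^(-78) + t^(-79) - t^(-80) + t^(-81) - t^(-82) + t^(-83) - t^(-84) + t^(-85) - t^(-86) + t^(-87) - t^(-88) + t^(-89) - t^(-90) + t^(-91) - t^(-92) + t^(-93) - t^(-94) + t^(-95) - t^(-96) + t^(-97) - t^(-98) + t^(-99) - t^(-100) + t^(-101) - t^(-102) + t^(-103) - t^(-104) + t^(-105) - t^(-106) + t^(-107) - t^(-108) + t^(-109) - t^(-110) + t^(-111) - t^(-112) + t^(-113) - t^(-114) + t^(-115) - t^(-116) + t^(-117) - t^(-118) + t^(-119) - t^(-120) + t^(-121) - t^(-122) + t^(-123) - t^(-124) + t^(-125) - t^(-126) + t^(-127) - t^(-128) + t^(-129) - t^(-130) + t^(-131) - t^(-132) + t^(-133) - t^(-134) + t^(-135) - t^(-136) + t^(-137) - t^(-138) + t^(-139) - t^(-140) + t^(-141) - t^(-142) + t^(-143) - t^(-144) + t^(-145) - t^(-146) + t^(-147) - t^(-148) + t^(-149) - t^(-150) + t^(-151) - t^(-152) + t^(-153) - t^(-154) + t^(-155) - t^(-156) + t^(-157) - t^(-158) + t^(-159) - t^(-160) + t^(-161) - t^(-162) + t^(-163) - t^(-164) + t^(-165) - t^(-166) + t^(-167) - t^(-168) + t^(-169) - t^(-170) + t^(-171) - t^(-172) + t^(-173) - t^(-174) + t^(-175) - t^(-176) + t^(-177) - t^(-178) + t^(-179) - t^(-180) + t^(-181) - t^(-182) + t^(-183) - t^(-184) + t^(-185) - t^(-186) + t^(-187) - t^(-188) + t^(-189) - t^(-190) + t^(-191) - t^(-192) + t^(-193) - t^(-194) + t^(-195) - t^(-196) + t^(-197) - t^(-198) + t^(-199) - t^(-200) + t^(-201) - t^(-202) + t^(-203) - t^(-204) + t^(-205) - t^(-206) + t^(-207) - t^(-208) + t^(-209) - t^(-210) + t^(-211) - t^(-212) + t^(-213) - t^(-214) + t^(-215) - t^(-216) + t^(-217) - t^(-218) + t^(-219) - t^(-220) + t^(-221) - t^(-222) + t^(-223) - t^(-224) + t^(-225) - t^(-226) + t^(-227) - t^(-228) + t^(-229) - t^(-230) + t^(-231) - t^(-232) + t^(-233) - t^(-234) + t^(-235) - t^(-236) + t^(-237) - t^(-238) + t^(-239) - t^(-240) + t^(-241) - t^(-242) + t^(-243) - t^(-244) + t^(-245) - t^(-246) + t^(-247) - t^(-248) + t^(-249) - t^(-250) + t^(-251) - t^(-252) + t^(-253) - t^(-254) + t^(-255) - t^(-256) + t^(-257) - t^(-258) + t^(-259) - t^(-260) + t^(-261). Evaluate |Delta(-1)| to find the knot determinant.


Step 1: The polynomial has 523 terms with alternating signs, exponents from 261 down to -261.
Step 2: Substitute t = -1. The i-th term has coefficient (-1)^i and exponent (m-i),
  so its value is (-1)^i * (-1)^(m-i) = (-1)^m = -1 for every i.
Step 3: All 523 terms equal -1, so Delta(-1) = 523 * (-1) = -523
Step 4: |Delta(-1)| = 523

523


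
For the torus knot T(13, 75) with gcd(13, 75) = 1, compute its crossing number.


For a torus knot T(p, q) with gcd(p,q)=1,
the crossing number is min(p*(q-1), q*(p-1)).
p*(q-1) = 13*74 = 962
q*(p-1) = 75*12 = 900
min(962, 900) = 900

900


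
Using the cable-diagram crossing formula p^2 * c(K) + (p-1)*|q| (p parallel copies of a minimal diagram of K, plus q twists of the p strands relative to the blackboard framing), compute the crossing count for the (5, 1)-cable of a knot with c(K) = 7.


Step 1: Each of the c(K) crossings of the companion diagram becomes p*p = p^2 crossings among the p parallel strands, and each of the |q| twists s_1 s_2 ... s_(p-1) adds (p-1) crossings.
  Crossings = p^2 * c(K) + (p-1)*|q|
Step 2: = 5^2 * 7 + (5-1)*1
Step 3: = 25*7 + 4*1
Step 4: = 175 + 4 = 179

179


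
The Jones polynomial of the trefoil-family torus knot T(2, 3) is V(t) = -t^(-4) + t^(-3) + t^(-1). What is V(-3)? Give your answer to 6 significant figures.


Substituting t = -3 into V(t) = -t^(-4) + t^(-3) + t^(-1):
  (-)t^(-4) = -0.0123457
  (+)t^(-3) = -0.037037
  (+)t^(-1) = -0.333333
Sum = (-0.0123457) + (-0.037037) + (-0.333333)
= -0.3827160494
Rounded to 6 significant figures: -0.382716

-0.382716


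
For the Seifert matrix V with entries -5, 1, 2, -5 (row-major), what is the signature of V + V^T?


Step 1: V + V^T = [[-10, 3], [3, -10]]
Step 2: trace = -20, det = 91
Step 3: Discriminant = (-20)^2 - 4*91 = 36
Step 4: Eigenvalues: -7, -13
Step 5: Signature = (# positive eigenvalues) - (# negative eigenvalues) = -2

-2


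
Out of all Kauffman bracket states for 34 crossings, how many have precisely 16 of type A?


We choose which 16 of 34 crossings get A-smoothings.
C(34, 16) = 34! / (16! * 18!)
= 2203961430

2203961430


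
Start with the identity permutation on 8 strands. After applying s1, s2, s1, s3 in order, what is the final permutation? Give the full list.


Starting with identity [1, 2, 3, 4, 5, 6, 7, 8].
Apply generators in sequence:
  After s1: [2, 1, 3, 4, 5, 6, 7, 8]
  After s2: [2, 3, 1, 4, 5, 6, 7, 8]
  After s1: [3, 2, 1, 4, 5, 6, 7, 8]
  After s3: [3, 2, 4, 1, 5, 6, 7, 8]
Final permutation: [3, 2, 4, 1, 5, 6, 7, 8]

[3, 2, 4, 1, 5, 6, 7, 8]


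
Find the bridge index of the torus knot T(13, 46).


The bridge number of T(p,q) is min(p,q).
min(13, 46) = 13

13


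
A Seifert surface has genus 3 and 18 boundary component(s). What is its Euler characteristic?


chi = 2 - 2g - b
= 2 - 2*3 - 18
= 2 - 6 - 18 = -22

-22


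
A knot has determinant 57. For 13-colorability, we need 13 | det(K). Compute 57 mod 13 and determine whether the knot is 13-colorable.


Step 1: A knot is p-colorable if and only if p divides its determinant.
Step 2: Compute 57 mod 13.
57 = 4 * 13 + 5
Step 3: 57 mod 13 = 5
Step 4: The knot is 13-colorable: no

5


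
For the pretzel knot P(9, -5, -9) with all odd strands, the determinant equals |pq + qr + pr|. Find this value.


Step 1: Compute pq + qr + pr.
pq = 9*(-5) = -45
qr = (-5)*(-9) = 45
pr = 9*(-9) = -81
pq + qr + pr = -45 + 45 + (-81) = -81
Step 2: Take absolute value.
det(P(9,-5,-9)) = |-81| = 81

81


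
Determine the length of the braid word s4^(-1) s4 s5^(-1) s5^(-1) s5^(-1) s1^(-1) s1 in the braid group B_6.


The word length counts the number of generators (including inverses).
Listing each generator: s4^(-1), s4, s5^(-1), s5^(-1), s5^(-1), s1^(-1), s1
There are 7 generators in this braid word.

7


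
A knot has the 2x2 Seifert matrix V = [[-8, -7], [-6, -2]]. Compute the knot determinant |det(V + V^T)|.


Step 1: Form V + V^T where V = [[-8, -7], [-6, -2]]
  V^T = [[-8, -6], [-7, -2]]
  V + V^T = [[-16, -13], [-13, -4]]
Step 2: det(V + V^T) = (-16)*(-4) - (-13)*(-13)
  = 64 - 169 = -105
Step 3: Knot determinant = |det(V + V^T)| = |-105| = 105

105


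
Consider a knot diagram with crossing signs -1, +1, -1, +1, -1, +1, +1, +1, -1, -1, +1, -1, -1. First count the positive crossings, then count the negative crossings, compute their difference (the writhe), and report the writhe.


Step 1: Count positive crossings (+1).
Positive crossings: 6
Step 2: Count negative crossings (-1).
Negative crossings: 7
Step 3: Writhe = (positive) - (negative)
w = 6 - 7 = -1
Step 4: |w| = 1, and w is negative

-1


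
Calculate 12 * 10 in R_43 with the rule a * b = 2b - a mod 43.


12 * 10 = 2*10 - 12 mod 43
= 20 - 12 mod 43
= 8 mod 43 = 8

8


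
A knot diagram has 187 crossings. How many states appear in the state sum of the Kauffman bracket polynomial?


Each crossing contributes 2 choices (A-smoothing or B-smoothing).
Total states = 2^187 = 196159429230833773869868419475239575503198607639501078528

196159429230833773869868419475239575503198607639501078528


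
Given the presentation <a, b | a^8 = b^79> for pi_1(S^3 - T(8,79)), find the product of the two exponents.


The relation is a^8 = b^79.
Product of exponents = 8 * 79
= 632

632


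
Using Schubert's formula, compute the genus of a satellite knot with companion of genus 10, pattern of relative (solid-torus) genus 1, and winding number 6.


Schubert: g(satellite) = g_rel(pattern) + |winding| * g(companion),
where g_rel(pattern) is the genus of the pattern relative to the solid torus.
= 1 + 6 * 10
= 1 + 60 = 61

61


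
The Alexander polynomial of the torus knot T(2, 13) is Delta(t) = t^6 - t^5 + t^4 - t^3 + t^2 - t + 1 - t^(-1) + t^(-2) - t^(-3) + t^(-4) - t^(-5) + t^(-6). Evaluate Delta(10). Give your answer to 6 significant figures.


Substituting t = 10 into Delta(t) = t^6 - t^5 + t^4 - t^3 + t^2 - t + 1 - t^(-1) + t^(-2) - t^(-3) + t^(-4) - t^(-5) + t^(-6):
Term values: (1000000) + (-100000) + (10000) + (-1000) + (100) + (-10) + (1) + (-0.1) + (0.01) + (-0.001) + (0.0001) + (-1e-05) + (1e-06)
Sum = 909090.9091
Rounded to 6 significant figures: 909091

909091


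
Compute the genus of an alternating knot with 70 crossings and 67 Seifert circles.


For alternating knots, g = (c - s + 1)/2.
= (70 - 67 + 1)/2
= 4/2 = 2

2


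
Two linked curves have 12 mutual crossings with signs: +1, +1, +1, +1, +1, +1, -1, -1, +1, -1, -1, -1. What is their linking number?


Step 1: Count positive crossings: 7
Step 2: Count negative crossings: 5
Step 3: Sum of signs = 7 - 5 = 2
Step 4: Linking number = sum/2 = 2/2 = 1

1


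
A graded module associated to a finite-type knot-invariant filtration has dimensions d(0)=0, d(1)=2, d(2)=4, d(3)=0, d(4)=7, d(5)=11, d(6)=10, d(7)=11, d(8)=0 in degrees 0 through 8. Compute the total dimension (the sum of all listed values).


Total dimension = d(0) + d(1) + ... + d(8)
= 0 + 2 + 4 + 0 + 7 + 11 + 10 + 11 + 0
= 45

45


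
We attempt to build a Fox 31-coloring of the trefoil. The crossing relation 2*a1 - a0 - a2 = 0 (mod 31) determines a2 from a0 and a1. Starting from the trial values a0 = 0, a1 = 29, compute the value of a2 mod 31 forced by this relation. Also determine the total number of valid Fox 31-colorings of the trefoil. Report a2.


Step 1: Apply the given crossing relation 2*a1 - a0 - a2 = 0 (mod 31).
  a2 = 2*a1 - a0 mod 31
  a2 = 2*29 - 0 mod 31
  a2 = 58 - 0 mod 31
  a2 = 58 mod 31 = 27
Step 2: The trefoil has determinant 3.
  Number of Fox p-colorings (p prime) is p^2 if p = 3, else p.
  Since 31 does not divide 3, only trivial (constant) colorings exist.
  (So the trial a0 = 0, a1 = 29 with a0 != a1 does NOT extend to a valid coloring of the whole trefoil: the other two crossing relations require 3*(a1 - a0) = 0 (mod 31), which fails.)
  Total colorings = 31
Step 3: a2 = 27, total Fox 31-colorings = 31

27
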